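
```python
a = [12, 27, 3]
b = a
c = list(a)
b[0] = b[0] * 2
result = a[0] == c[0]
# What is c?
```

After line 1: a = [12, 27, 3]
After line 2 (b = a, alias): a = [12, 27, 3], b = [12, 27, 3]
After line 3 (c = list(a) is a copy, new object): c = [12, 27, 3]
After line 4 (b[0] = 12 * 2 = 24; mutates shared a/b): a = b = [24, 27, 3], c = [12, 27, 3]
After line 5 (a[0] = 24, c[0] = 12; result = False)

[12, 27, 3]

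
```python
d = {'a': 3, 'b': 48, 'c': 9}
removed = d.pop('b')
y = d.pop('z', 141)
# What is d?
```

After line 1: d = {'a': 3, 'b': 48, 'c': 9}
After line 2 (pop 'b' returns 48): d = {'a': 3, 'c': 9}, removed = 48
After line 3 (pop 'z' missing, returns default 141): d = {'a': 3, 'c': 9}, y = 141

{'a': 3, 'c': 9}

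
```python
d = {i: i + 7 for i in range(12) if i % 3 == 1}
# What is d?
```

{1: 8, 4: 11, 7: 14, 10: 17}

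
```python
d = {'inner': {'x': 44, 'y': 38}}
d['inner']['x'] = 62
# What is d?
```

After line 1: d = {'inner': {'x': 44, 'y': 38}}
After line 2 (inner x overwritten): d = {'inner': {'x': 62, 'y': 38}}

{'inner': {'x': 62, 'y': 38}}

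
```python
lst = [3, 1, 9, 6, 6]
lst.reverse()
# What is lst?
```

[6, 6, 9, 1, 3]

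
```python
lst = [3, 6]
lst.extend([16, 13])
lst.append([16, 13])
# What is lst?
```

After line 1: lst = [3, 6]
After line 2 (extend unpacks [16, 13]): lst = [3, 6, 16, 13]
After line 3 (append adds [16, 13] as single element): lst = [3, 6, 16, 13, [16, 13]]

[3, 6, 16, 13, [16, 13]]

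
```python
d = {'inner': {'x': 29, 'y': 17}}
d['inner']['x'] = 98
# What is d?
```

After line 1: d = {'inner': {'x': 29, 'y': 17}}
After line 2 (inner x overwritten): d = {'inner': {'x': 98, 'y': 17}}

{'inner': {'x': 98, 'y': 17}}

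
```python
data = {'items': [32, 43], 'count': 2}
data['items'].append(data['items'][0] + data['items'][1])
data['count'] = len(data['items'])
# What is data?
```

After line 1: data = {'items': [32, 43], 'count': 2}
After line 2 (append 32 + 43 = 75): data = {'items': [32, 43, 75], 'count': 2}
After line 3 (count = len(items) = 3): data = {'items': [32, 43, 75], 'count': 3}

{'items': [32, 43, 75], 'count': 3}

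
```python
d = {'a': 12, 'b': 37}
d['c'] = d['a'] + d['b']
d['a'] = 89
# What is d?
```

After line 1: d = {'a': 12, 'b': 37}
After line 2 (d['c'] = 12 + 37): d = {'a': 12, 'b': 37, 'c': 49}
After line 3: d = {'a': 89, 'b': 37, 'c': 49}

{'a': 89, 'b': 37, 'c': 49}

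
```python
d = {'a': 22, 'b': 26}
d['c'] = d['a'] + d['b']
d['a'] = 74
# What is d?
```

After line 1: d = {'a': 22, 'b': 26}
After line 2 (d['c'] = 22 + 26): d = {'a': 22, 'b': 26, 'c': 48}
After line 3: d = {'a': 74, 'b': 26, 'c': 48}

{'a': 74, 'b': 26, 'c': 48}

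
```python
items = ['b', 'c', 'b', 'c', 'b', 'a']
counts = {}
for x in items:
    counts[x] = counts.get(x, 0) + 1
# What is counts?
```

Initial: counts = {}, items = ['b', 'c', 'b', 'c', 'b', 'a']
See 'b': counts = {'b': 1}
See 'c': counts = {'b': 1, 'c': 1}
See 'b': counts = {'b': 2, 'c': 1}
See 'c': counts = {'b': 2, 'c': 2}
See 'b': counts = {'b': 3, 'c': 2}
See 'a': counts = {'b': 3, 'c': 2, 'a': 1}

{'b': 3, 'c': 2, 'a': 1}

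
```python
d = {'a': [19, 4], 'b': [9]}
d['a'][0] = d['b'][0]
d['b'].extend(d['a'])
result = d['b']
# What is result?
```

After line 1: d = {'a': [19, 4], 'b': [9]}
After line 2 (a[0] = b[0] = 9): d = {'a': [9, 4], 'b': [9]}
After line 3 (b.extend(a) appends [9, 4]): d = {'a': [9, 4], 'b': [9, 9, 4]}
After line 4: result = d['b'] = [9, 9, 4]

[9, 9, 4]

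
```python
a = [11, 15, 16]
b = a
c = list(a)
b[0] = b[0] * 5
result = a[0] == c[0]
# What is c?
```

After line 1: a = [11, 15, 16]
After line 2 (b = a, alias): a = [11, 15, 16], b = [11, 15, 16]
After line 3 (c = list(a) is a copy, new object): c = [11, 15, 16]
After line 4 (b[0] = 11 * 5 = 55; mutates shared a/b): a = b = [55, 15, 16], c = [11, 15, 16]
After line 5 (a[0] = 55, c[0] = 11; result = False)

[11, 15, 16]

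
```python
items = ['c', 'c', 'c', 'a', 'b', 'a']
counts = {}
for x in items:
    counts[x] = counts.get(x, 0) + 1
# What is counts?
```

Initial: counts = {}, items = ['c', 'c', 'c', 'a', 'b', 'a']
See 'c': counts = {'c': 1}
See 'c': counts = {'c': 2}
See 'c': counts = {'c': 3}
See 'a': counts = {'c': 3, 'a': 1}
See 'b': counts = {'c': 3, 'a': 1, 'b': 1}
See 'a': counts = {'c': 3, 'a': 2, 'b': 1}

{'c': 3, 'a': 2, 'b': 1}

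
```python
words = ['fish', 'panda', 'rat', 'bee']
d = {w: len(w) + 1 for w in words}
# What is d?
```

{'fish': 5, 'panda': 6, 'rat': 4, 'bee': 4}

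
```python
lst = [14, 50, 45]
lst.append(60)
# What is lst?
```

[14, 50, 45, 60]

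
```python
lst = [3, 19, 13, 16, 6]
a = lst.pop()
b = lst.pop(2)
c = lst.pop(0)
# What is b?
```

After line 1: lst = [3, 19, 13, 16, 6]
After line 2 (pop() -> a = 6): lst = [3, 19, 13, 16]
After line 3 (pop(2) -> b = 13): lst = [3, 19, 16]
After line 4 (pop(0) -> c = 3): lst = [19, 16]

13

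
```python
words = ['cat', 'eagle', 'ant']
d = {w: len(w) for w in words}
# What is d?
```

{'cat': 3, 'eagle': 5, 'ant': 3}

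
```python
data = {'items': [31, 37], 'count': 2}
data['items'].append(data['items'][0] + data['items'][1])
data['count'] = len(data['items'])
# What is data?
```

After line 1: data = {'items': [31, 37], 'count': 2}
After line 2 (append 31 + 37 = 68): data = {'items': [31, 37, 68], 'count': 2}
After line 3 (count = len(items) = 3): data = {'items': [31, 37, 68], 'count': 3}

{'items': [31, 37, 68], 'count': 3}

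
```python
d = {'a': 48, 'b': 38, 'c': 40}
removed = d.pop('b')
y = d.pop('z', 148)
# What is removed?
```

After line 1: d = {'a': 48, 'b': 38, 'c': 40}
After line 2 (pop 'b' returns 38): d = {'a': 48, 'c': 40}, removed = 38
After line 3 (pop 'z' missing, returns default 148): d = {'a': 48, 'c': 40}, y = 148

38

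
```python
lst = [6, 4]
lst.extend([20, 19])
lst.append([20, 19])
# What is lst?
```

After line 1: lst = [6, 4]
After line 2 (extend unpacks [20, 19]): lst = [6, 4, 20, 19]
After line 3 (append adds [20, 19] as single element): lst = [6, 4, 20, 19, [20, 19]]

[6, 4, 20, 19, [20, 19]]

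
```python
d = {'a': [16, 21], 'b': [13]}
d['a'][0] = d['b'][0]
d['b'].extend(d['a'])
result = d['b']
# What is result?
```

After line 1: d = {'a': [16, 21], 'b': [13]}
After line 2 (a[0] = b[0] = 13): d = {'a': [13, 21], 'b': [13]}
After line 3 (b.extend(a) appends [13, 21]): d = {'a': [13, 21], 'b': [13, 13, 21]}
After line 4: result = d['b'] = [13, 13, 21]

[13, 13, 21]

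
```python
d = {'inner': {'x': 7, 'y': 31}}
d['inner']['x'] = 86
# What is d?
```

After line 1: d = {'inner': {'x': 7, 'y': 31}}
After line 2 (inner x overwritten): d = {'inner': {'x': 86, 'y': 31}}

{'inner': {'x': 86, 'y': 31}}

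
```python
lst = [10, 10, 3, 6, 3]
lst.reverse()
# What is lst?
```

[3, 6, 3, 10, 10]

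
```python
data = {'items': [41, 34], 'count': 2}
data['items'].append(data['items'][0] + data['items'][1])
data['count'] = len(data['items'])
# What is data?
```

After line 1: data = {'items': [41, 34], 'count': 2}
After line 2 (append 41 + 34 = 75): data = {'items': [41, 34, 75], 'count': 2}
After line 3 (count = len(items) = 3): data = {'items': [41, 34, 75], 'count': 3}

{'items': [41, 34, 75], 'count': 3}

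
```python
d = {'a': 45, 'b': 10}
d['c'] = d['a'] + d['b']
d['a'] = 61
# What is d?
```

After line 1: d = {'a': 45, 'b': 10}
After line 2 (d['c'] = 45 + 10): d = {'a': 45, 'b': 10, 'c': 55}
After line 3: d = {'a': 61, 'b': 10, 'c': 55}

{'a': 61, 'b': 10, 'c': 55}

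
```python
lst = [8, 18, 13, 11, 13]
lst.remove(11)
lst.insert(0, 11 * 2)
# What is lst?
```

After line 1: lst = [8, 18, 13, 11, 13]
After line 2 (remove first 11): lst = [8, 18, 13, 13]
After line 3 (insert 22 at index 0): lst = [22, 8, 18, 13, 13]

[22, 8, 18, 13, 13]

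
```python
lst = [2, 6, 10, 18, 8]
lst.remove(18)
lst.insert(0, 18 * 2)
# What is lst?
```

After line 1: lst = [2, 6, 10, 18, 8]
After line 2 (remove first 18): lst = [2, 6, 10, 8]
After line 3 (insert 36 at index 0): lst = [36, 2, 6, 10, 8]

[36, 2, 6, 10, 8]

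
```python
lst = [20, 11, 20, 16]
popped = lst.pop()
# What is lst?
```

[20, 11, 20]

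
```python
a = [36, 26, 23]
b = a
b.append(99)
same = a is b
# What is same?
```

After line 1: a = [36, 26, 23]
After line 2 (b = a is an alias, same object): a = [36, 26, 23], b = [36, 26, 23]
After line 3 (b.append mutates the shared list): a = [36, 26, 23, 99], b = [36, 26, 23, 99]
After line 4 (same = a is b; same object -> True): same = True

True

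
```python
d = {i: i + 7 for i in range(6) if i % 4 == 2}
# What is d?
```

{2: 9}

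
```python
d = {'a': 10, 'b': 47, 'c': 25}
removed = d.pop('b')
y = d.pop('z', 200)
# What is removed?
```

After line 1: d = {'a': 10, 'b': 47, 'c': 25}
After line 2 (pop 'b' returns 47): d = {'a': 10, 'c': 25}, removed = 47
After line 3 (pop 'z' missing, returns default 200): d = {'a': 10, 'c': 25}, y = 200

47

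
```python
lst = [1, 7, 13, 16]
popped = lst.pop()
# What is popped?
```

16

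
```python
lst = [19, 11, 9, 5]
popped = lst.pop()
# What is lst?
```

[19, 11, 9]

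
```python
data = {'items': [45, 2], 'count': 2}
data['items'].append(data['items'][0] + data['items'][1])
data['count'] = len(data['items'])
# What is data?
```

After line 1: data = {'items': [45, 2], 'count': 2}
After line 2 (append 45 + 2 = 47): data = {'items': [45, 2, 47], 'count': 2}
After line 3 (count = len(items) = 3): data = {'items': [45, 2, 47], 'count': 3}

{'items': [45, 2, 47], 'count': 3}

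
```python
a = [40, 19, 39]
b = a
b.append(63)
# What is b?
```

After line 1: a = [40, 19, 39]
After line 2 (b = a is an alias, same object): a = [40, 19, 39], b = [40, 19, 39]
After line 3 (b.append mutates the shared list): a = [40, 19, 39, 63], b = [40, 19, 39, 63]

[40, 19, 39, 63]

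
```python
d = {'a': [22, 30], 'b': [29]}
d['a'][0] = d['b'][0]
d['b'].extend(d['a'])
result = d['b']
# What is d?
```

After line 1: d = {'a': [22, 30], 'b': [29]}
After line 2 (a[0] = b[0] = 29): d = {'a': [29, 30], 'b': [29]}
After line 3 (b.extend(a) appends [29, 30]): d = {'a': [29, 30], 'b': [29, 29, 30]}
After line 4: result = d['b'] = [29, 29, 30]

{'a': [29, 30], 'b': [29, 29, 30]}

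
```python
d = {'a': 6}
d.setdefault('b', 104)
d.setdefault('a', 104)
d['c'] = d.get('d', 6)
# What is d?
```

After line 1: d = {'a': 6}
After line 2 (setdefault adds 'b'=104): d = {'a': 6, 'b': 104}
After line 3 (setdefault 'a' no-op, already exists): d = {'a': 6, 'b': 104}
After line 4 (get('d', 6) returns default since 'd' not in d): d = {'a': 6, 'b': 104, 'c': 6}

{'a': 6, 'b': 104, 'c': 6}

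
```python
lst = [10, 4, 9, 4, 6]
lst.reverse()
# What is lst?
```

[6, 4, 9, 4, 10]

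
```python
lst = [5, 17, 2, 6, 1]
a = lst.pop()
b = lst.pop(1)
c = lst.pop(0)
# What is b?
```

After line 1: lst = [5, 17, 2, 6, 1]
After line 2 (pop() -> a = 1): lst = [5, 17, 2, 6]
After line 3 (pop(1) -> b = 17): lst = [5, 2, 6]
After line 4 (pop(0) -> c = 5): lst = [2, 6]

17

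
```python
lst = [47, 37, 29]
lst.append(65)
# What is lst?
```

[47, 37, 29, 65]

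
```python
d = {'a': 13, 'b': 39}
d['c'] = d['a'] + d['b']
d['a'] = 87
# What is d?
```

After line 1: d = {'a': 13, 'b': 39}
After line 2 (d['c'] = 13 + 39): d = {'a': 13, 'b': 39, 'c': 52}
After line 3: d = {'a': 87, 'b': 39, 'c': 52}

{'a': 87, 'b': 39, 'c': 52}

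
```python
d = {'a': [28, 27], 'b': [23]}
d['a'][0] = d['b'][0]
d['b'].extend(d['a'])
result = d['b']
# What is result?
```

After line 1: d = {'a': [28, 27], 'b': [23]}
After line 2 (a[0] = b[0] = 23): d = {'a': [23, 27], 'b': [23]}
After line 3 (b.extend(a) appends [23, 27]): d = {'a': [23, 27], 'b': [23, 23, 27]}
After line 4: result = d['b'] = [23, 23, 27]

[23, 23, 27]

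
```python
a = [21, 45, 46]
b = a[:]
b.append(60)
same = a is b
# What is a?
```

After line 1: a = [21, 45, 46]
After line 2 (b = a[:] is a shallow copy, new object): a = [21, 45, 46], b = [21, 45, 46]
After line 3 (append only mutates b): a = [21, 45, 46], b = [21, 45, 46, 60]
After line 4 (same = a is b; different objects -> False): same = False

[21, 45, 46]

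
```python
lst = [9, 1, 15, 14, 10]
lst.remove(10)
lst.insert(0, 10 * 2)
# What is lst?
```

After line 1: lst = [9, 1, 15, 14, 10]
After line 2 (remove first 10): lst = [9, 1, 15, 14]
After line 3 (insert 20 at index 0): lst = [20, 9, 1, 15, 14]

[20, 9, 1, 15, 14]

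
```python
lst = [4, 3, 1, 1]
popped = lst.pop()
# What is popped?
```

1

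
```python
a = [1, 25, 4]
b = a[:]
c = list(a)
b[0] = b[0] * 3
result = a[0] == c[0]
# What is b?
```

After line 1: a = [1, 25, 4]
After line 2 (b = a[:], copy): a = [1, 25, 4], b = [1, 25, 4]
After line 3 (c = list(a) is a copy, new object): c = [1, 25, 4]
After line 4 (b[0] = 1 * 3 = 3; only b mutates (copy)): a = [1, 25, 4], b = [3, 25, 4], c = [1, 25, 4]
After line 5 (a[0] = 1, c[0] = 1; result = True)

[3, 25, 4]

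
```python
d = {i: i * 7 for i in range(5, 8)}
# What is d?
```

{5: 35, 6: 42, 7: 49}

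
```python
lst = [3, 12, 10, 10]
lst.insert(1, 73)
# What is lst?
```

[3, 73, 12, 10, 10]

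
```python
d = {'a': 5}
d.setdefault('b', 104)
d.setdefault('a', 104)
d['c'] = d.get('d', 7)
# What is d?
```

After line 1: d = {'a': 5}
After line 2 (setdefault adds 'b'=104): d = {'a': 5, 'b': 104}
After line 3 (setdefault 'a' no-op, already exists): d = {'a': 5, 'b': 104}
After line 4 (get('d', 7) returns default since 'd' not in d): d = {'a': 5, 'b': 104, 'c': 7}

{'a': 5, 'b': 104, 'c': 7}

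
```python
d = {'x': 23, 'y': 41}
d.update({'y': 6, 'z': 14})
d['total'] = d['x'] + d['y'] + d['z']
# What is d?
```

After line 1: d = {'x': 23, 'y': 41}
After line 2 (y overwritten, z added): d = {'x': 23, 'y': 6, 'z': 14}
After line 3 (total = 23 + 6 + 14 = 43): d = {'x': 23, 'y': 6, 'z': 14, 'total': 43}

{'x': 23, 'y': 6, 'z': 14, 'total': 43}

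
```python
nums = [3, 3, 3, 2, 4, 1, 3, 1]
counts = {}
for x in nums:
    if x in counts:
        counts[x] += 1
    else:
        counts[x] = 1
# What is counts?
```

Initial: counts = {}, nums = [3, 3, 3, 2, 4, 1, 3, 1]
See 3: counts = {3: 1}
See 3: counts = {3: 2}
See 3: counts = {3: 3}
See 2: counts = {3: 3, 2: 1}
See 4: counts = {3: 3, 2: 1, 4: 1}
See 1: counts = {3: 3, 2: 1, 4: 1, 1: 1}
See 3: counts = {3: 4, 2: 1, 4: 1, 1: 1}
See 1: counts = {3: 4, 2: 1, 4: 1, 1: 2}

{3: 4, 2: 1, 4: 1, 1: 2}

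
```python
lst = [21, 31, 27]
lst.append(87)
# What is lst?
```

[21, 31, 27, 87]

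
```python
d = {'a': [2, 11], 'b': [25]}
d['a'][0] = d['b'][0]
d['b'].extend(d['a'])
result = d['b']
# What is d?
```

After line 1: d = {'a': [2, 11], 'b': [25]}
After line 2 (a[0] = b[0] = 25): d = {'a': [25, 11], 'b': [25]}
After line 3 (b.extend(a) appends [25, 11]): d = {'a': [25, 11], 'b': [25, 25, 11]}
After line 4: result = d['b'] = [25, 25, 11]

{'a': [25, 11], 'b': [25, 25, 11]}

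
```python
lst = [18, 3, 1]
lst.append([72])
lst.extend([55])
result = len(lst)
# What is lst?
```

After line 1: lst = [18, 3, 1]
After line 2 (append adds [72] as single element): lst = [18, 3, 1, [72]]
After line 3 (extend unpacks [55], adds 55): lst = [18, 3, 1, [72], 55]
After line 4: result = len(lst) = 5

[18, 3, 1, [72], 55]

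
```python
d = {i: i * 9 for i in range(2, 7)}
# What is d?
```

{2: 18, 3: 27, 4: 36, 5: 45, 6: 54}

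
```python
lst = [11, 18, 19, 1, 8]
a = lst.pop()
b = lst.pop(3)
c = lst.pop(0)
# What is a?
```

After line 1: lst = [11, 18, 19, 1, 8]
After line 2 (pop() -> a = 8): lst = [11, 18, 19, 1]
After line 3 (pop(3) -> b = 1): lst = [11, 18, 19]
After line 4 (pop(0) -> c = 11): lst = [18, 19]

8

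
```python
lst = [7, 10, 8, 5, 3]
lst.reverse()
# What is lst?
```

[3, 5, 8, 10, 7]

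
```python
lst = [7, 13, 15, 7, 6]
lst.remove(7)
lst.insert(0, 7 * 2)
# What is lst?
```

After line 1: lst = [7, 13, 15, 7, 6]
After line 2 (remove first 7): lst = [13, 15, 7, 6]
After line 3 (insert 14 at index 0): lst = [14, 13, 15, 7, 6]

[14, 13, 15, 7, 6]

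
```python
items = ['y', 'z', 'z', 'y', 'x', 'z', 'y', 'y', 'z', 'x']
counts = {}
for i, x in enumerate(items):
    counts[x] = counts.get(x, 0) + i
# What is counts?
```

Initial: counts = {}, items = ['y', 'z', 'z', 'y', 'x', 'z', 'y', 'y', 'z', 'x']
i=0, x='y': counts = {'y': 0}
i=1, x='z': counts = {'y': 0, 'z': 1}
i=2, x='z': counts = {'y': 0, 'z': 3}
i=3, x='y': counts = {'y': 3, 'z': 3}
i=4, x='x': counts = {'y': 3, 'z': 3, 'x': 4}
i=5, x='z': counts = {'y': 3, 'z': 8, 'x': 4}
i=6, x='y': counts = {'y': 9, 'z': 8, 'x': 4}
i=7, x='y': counts = {'y': 16, 'z': 8, 'x': 4}
i=8, x='z': counts = {'y': 16, 'z': 16, 'x': 4}
i=9, x='x': counts = {'y': 16, 'z': 16, 'x': 13}

{'y': 16, 'z': 16, 'x': 13}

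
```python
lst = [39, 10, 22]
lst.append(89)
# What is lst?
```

[39, 10, 22, 89]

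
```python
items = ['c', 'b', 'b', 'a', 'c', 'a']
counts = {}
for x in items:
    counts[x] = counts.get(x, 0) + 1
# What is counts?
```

Initial: counts = {}, items = ['c', 'b', 'b', 'a', 'c', 'a']
See 'c': counts = {'c': 1}
See 'b': counts = {'c': 1, 'b': 1}
See 'b': counts = {'c': 1, 'b': 2}
See 'a': counts = {'c': 1, 'b': 2, 'a': 1}
See 'c': counts = {'c': 2, 'b': 2, 'a': 1}
See 'a': counts = {'c': 2, 'b': 2, 'a': 2}

{'c': 2, 'b': 2, 'a': 2}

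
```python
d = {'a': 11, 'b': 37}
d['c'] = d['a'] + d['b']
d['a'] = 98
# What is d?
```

After line 1: d = {'a': 11, 'b': 37}
After line 2 (d['c'] = 11 + 37): d = {'a': 11, 'b': 37, 'c': 48}
After line 3: d = {'a': 98, 'b': 37, 'c': 48}

{'a': 98, 'b': 37, 'c': 48}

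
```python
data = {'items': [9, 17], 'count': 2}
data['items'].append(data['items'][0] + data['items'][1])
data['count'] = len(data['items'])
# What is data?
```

After line 1: data = {'items': [9, 17], 'count': 2}
After line 2 (append 9 + 17 = 26): data = {'items': [9, 17, 26], 'count': 2}
After line 3 (count = len(items) = 3): data = {'items': [9, 17, 26], 'count': 3}

{'items': [9, 17, 26], 'count': 3}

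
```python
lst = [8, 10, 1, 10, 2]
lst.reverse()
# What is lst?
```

[2, 10, 1, 10, 8]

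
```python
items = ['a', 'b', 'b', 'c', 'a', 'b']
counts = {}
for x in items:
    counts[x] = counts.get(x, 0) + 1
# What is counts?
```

Initial: counts = {}, items = ['a', 'b', 'b', 'c', 'a', 'b']
See 'a': counts = {'a': 1}
See 'b': counts = {'a': 1, 'b': 1}
See 'b': counts = {'a': 1, 'b': 2}
See 'c': counts = {'a': 1, 'b': 2, 'c': 1}
See 'a': counts = {'a': 2, 'b': 2, 'c': 1}
See 'b': counts = {'a': 2, 'b': 3, 'c': 1}

{'a': 2, 'b': 3, 'c': 1}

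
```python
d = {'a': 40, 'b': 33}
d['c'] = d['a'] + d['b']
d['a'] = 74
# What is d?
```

After line 1: d = {'a': 40, 'b': 33}
After line 2 (d['c'] = 40 + 33): d = {'a': 40, 'b': 33, 'c': 73}
After line 3: d = {'a': 74, 'b': 33, 'c': 73}

{'a': 74, 'b': 33, 'c': 73}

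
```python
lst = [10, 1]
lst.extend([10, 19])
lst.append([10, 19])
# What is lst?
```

After line 1: lst = [10, 1]
After line 2 (extend unpacks [10, 19]): lst = [10, 1, 10, 19]
After line 3 (append adds [10, 19] as single element): lst = [10, 1, 10, 19, [10, 19]]

[10, 1, 10, 19, [10, 19]]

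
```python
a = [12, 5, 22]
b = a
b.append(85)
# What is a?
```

After line 1: a = [12, 5, 22]
After line 2 (b = a is an alias, same object): a = [12, 5, 22], b = [12, 5, 22]
After line 3 (b.append mutates the shared list): a = [12, 5, 22, 85], b = [12, 5, 22, 85]

[12, 5, 22, 85]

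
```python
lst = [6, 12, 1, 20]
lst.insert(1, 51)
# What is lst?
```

[6, 51, 12, 1, 20]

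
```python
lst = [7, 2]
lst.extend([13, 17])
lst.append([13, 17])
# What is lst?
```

After line 1: lst = [7, 2]
After line 2 (extend unpacks [13, 17]): lst = [7, 2, 13, 17]
After line 3 (append adds [13, 17] as single element): lst = [7, 2, 13, 17, [13, 17]]

[7, 2, 13, 17, [13, 17]]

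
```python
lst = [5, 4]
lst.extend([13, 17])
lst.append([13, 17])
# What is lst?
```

After line 1: lst = [5, 4]
After line 2 (extend unpacks [13, 17]): lst = [5, 4, 13, 17]
After line 3 (append adds [13, 17] as single element): lst = [5, 4, 13, 17, [13, 17]]

[5, 4, 13, 17, [13, 17]]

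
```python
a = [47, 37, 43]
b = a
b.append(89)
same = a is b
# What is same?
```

After line 1: a = [47, 37, 43]
After line 2 (b = a is an alias, same object): a = [47, 37, 43], b = [47, 37, 43]
After line 3 (b.append mutates the shared list): a = [47, 37, 43, 89], b = [47, 37, 43, 89]
After line 4 (same = a is b; same object -> True): same = True

True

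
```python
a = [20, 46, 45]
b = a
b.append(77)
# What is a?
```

After line 1: a = [20, 46, 45]
After line 2 (b = a is an alias, same object): a = [20, 46, 45], b = [20, 46, 45]
After line 3 (b.append mutates the shared list): a = [20, 46, 45, 77], b = [20, 46, 45, 77]

[20, 46, 45, 77]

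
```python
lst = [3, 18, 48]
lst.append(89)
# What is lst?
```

[3, 18, 48, 89]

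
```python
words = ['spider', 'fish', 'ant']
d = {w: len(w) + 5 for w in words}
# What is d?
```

{'spider': 11, 'fish': 9, 'ant': 8}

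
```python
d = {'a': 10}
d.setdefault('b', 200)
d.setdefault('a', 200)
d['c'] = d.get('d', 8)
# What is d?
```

After line 1: d = {'a': 10}
After line 2 (setdefault adds 'b'=200): d = {'a': 10, 'b': 200}
After line 3 (setdefault 'a' no-op, already exists): d = {'a': 10, 'b': 200}
After line 4 (get('d', 8) returns default since 'd' not in d): d = {'a': 10, 'b': 200, 'c': 8}

{'a': 10, 'b': 200, 'c': 8}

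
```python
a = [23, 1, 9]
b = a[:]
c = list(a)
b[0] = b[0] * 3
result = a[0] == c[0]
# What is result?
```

After line 1: a = [23, 1, 9]
After line 2 (b = a[:], copy): a = [23, 1, 9], b = [23, 1, 9]
After line 3 (c = list(a) is a copy, new object): c = [23, 1, 9]
After line 4 (b[0] = 23 * 3 = 69; only b mutates (copy)): a = [23, 1, 9], b = [69, 1, 9], c = [23, 1, 9]
After line 5 (a[0] = 23, c[0] = 23; result = True)

True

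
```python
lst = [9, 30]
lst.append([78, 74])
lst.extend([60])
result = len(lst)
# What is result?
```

After line 1: lst = [9, 30]
After line 2 (append adds [78, 74] as single element): lst = [9, 30, [78, 74]]
After line 3 (extend unpacks [60], adds 60): lst = [9, 30, [78, 74], 60]
After line 4: result = len(lst) = 4

4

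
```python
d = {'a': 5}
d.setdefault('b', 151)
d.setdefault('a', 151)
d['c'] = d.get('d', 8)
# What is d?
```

After line 1: d = {'a': 5}
After line 2 (setdefault adds 'b'=151): d = {'a': 5, 'b': 151}
After line 3 (setdefault 'a' no-op, already exists): d = {'a': 5, 'b': 151}
After line 4 (get('d', 8) returns default since 'd' not in d): d = {'a': 5, 'b': 151, 'c': 8}

{'a': 5, 'b': 151, 'c': 8}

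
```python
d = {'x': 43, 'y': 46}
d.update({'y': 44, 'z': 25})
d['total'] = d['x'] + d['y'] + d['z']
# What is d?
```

After line 1: d = {'x': 43, 'y': 46}
After line 2 (y overwritten, z added): d = {'x': 43, 'y': 44, 'z': 25}
After line 3 (total = 43 + 44 + 25 = 112): d = {'x': 43, 'y': 44, 'z': 25, 'total': 112}

{'x': 43, 'y': 44, 'z': 25, 'total': 112}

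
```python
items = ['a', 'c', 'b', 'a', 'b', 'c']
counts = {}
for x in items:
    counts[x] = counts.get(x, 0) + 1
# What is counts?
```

Initial: counts = {}, items = ['a', 'c', 'b', 'a', 'b', 'c']
See 'a': counts = {'a': 1}
See 'c': counts = {'a': 1, 'c': 1}
See 'b': counts = {'a': 1, 'c': 1, 'b': 1}
See 'a': counts = {'a': 2, 'c': 1, 'b': 1}
See 'b': counts = {'a': 2, 'c': 1, 'b': 2}
See 'c': counts = {'a': 2, 'c': 2, 'b': 2}

{'a': 2, 'c': 2, 'b': 2}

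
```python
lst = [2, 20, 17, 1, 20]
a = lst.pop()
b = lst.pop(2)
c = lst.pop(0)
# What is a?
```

After line 1: lst = [2, 20, 17, 1, 20]
After line 2 (pop() -> a = 20): lst = [2, 20, 17, 1]
After line 3 (pop(2) -> b = 17): lst = [2, 20, 1]
After line 4 (pop(0) -> c = 2): lst = [20, 1]

20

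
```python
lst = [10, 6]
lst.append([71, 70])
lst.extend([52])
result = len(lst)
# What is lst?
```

After line 1: lst = [10, 6]
After line 2 (append adds [71, 70] as single element): lst = [10, 6, [71, 70]]
After line 3 (extend unpacks [52], adds 52): lst = [10, 6, [71, 70], 52]
After line 4: result = len(lst) = 4

[10, 6, [71, 70], 52]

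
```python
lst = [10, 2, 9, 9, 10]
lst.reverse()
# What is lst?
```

[10, 9, 9, 2, 10]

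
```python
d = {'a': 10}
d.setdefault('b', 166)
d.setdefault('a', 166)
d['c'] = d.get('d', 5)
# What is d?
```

After line 1: d = {'a': 10}
After line 2 (setdefault adds 'b'=166): d = {'a': 10, 'b': 166}
After line 3 (setdefault 'a' no-op, already exists): d = {'a': 10, 'b': 166}
After line 4 (get('d', 5) returns default since 'd' not in d): d = {'a': 10, 'b': 166, 'c': 5}

{'a': 10, 'b': 166, 'c': 5}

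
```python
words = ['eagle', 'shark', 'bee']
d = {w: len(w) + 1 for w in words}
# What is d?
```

{'eagle': 6, 'shark': 6, 'bee': 4}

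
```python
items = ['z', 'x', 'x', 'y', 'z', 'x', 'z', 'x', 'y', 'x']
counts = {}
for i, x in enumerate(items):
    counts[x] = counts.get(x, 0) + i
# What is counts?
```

Initial: counts = {}, items = ['z', 'x', 'x', 'y', 'z', 'x', 'z', 'x', 'y', 'x']
i=0, x='z': counts = {'z': 0}
i=1, x='x': counts = {'z': 0, 'x': 1}
i=2, x='x': counts = {'z': 0, 'x': 3}
i=3, x='y': counts = {'z': 0, 'x': 3, 'y': 3}
i=4, x='z': counts = {'z': 4, 'x': 3, 'y': 3}
i=5, x='x': counts = {'z': 4, 'x': 8, 'y': 3}
i=6, x='z': counts = {'z': 10, 'x': 8, 'y': 3}
i=7, x='x': counts = {'z': 10, 'x': 15, 'y': 3}
i=8, x='y': counts = {'z': 10, 'x': 15, 'y': 11}
i=9, x='x': counts = {'z': 10, 'x': 24, 'y': 11}

{'z': 10, 'x': 24, 'y': 11}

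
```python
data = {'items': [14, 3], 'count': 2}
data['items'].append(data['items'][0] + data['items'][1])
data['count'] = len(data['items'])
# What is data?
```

After line 1: data = {'items': [14, 3], 'count': 2}
After line 2 (append 14 + 3 = 17): data = {'items': [14, 3, 17], 'count': 2}
After line 3 (count = len(items) = 3): data = {'items': [14, 3, 17], 'count': 3}

{'items': [14, 3, 17], 'count': 3}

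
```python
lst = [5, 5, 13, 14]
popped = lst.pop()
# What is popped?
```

14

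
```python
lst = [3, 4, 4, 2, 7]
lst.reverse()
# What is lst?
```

[7, 2, 4, 4, 3]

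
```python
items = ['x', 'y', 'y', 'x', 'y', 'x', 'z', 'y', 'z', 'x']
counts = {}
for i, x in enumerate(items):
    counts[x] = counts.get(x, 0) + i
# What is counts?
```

Initial: counts = {}, items = ['x', 'y', 'y', 'x', 'y', 'x', 'z', 'y', 'z', 'x']
i=0, x='x': counts = {'x': 0}
i=1, x='y': counts = {'x': 0, 'y': 1}
i=2, x='y': counts = {'x': 0, 'y': 3}
i=3, x='x': counts = {'x': 3, 'y': 3}
i=4, x='y': counts = {'x': 3, 'y': 7}
i=5, x='x': counts = {'x': 8, 'y': 7}
i=6, x='z': counts = {'x': 8, 'y': 7, 'z': 6}
i=7, x='y': counts = {'x': 8, 'y': 14, 'z': 6}
i=8, x='z': counts = {'x': 8, 'y': 14, 'z': 14}
i=9, x='x': counts = {'x': 17, 'y': 14, 'z': 14}

{'x': 17, 'y': 14, 'z': 14}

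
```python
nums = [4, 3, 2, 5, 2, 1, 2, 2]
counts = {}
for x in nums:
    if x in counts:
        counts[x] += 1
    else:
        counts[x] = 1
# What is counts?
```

Initial: counts = {}, nums = [4, 3, 2, 5, 2, 1, 2, 2]
See 4: counts = {4: 1}
See 3: counts = {4: 1, 3: 1}
See 2: counts = {4: 1, 3: 1, 2: 1}
See 5: counts = {4: 1, 3: 1, 2: 1, 5: 1}
See 2: counts = {4: 1, 3: 1, 2: 2, 5: 1}
See 1: counts = {4: 1, 3: 1, 2: 2, 5: 1, 1: 1}
See 2: counts = {4: 1, 3: 1, 2: 3, 5: 1, 1: 1}
See 2: counts = {4: 1, 3: 1, 2: 4, 5: 1, 1: 1}

{4: 1, 3: 1, 2: 4, 5: 1, 1: 1}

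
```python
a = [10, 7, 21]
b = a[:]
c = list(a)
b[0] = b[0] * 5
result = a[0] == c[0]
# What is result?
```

After line 1: a = [10, 7, 21]
After line 2 (b = a[:], copy): a = [10, 7, 21], b = [10, 7, 21]
After line 3 (c = list(a) is a copy, new object): c = [10, 7, 21]
After line 4 (b[0] = 10 * 5 = 50; only b mutates (copy)): a = [10, 7, 21], b = [50, 7, 21], c = [10, 7, 21]
After line 5 (a[0] = 10, c[0] = 10; result = True)

True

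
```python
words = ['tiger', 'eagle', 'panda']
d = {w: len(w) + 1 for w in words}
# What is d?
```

{'tiger': 6, 'eagle': 6, 'panda': 6}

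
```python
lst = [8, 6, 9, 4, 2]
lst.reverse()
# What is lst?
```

[2, 4, 9, 6, 8]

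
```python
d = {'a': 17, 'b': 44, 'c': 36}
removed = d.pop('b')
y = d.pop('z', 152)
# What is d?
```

After line 1: d = {'a': 17, 'b': 44, 'c': 36}
After line 2 (pop 'b' returns 44): d = {'a': 17, 'c': 36}, removed = 44
After line 3 (pop 'z' missing, returns default 152): d = {'a': 17, 'c': 36}, y = 152

{'a': 17, 'c': 36}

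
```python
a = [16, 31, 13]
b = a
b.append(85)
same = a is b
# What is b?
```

After line 1: a = [16, 31, 13]
After line 2 (b = a is an alias, same object): a = [16, 31, 13], b = [16, 31, 13]
After line 3 (b.append mutates the shared list): a = [16, 31, 13, 85], b = [16, 31, 13, 85]
After line 4 (same = a is b; same object -> True): same = True

[16, 31, 13, 85]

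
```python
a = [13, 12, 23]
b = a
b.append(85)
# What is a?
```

After line 1: a = [13, 12, 23]
After line 2 (b = a is an alias, same object): a = [13, 12, 23], b = [13, 12, 23]
After line 3 (b.append mutates the shared list): a = [13, 12, 23, 85], b = [13, 12, 23, 85]

[13, 12, 23, 85]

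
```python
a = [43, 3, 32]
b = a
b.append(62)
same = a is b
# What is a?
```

After line 1: a = [43, 3, 32]
After line 2 (b = a is an alias, same object): a = [43, 3, 32], b = [43, 3, 32]
After line 3 (b.append mutates the shared list): a = [43, 3, 32, 62], b = [43, 3, 32, 62]
After line 4 (same = a is b; same object -> True): same = True

[43, 3, 32, 62]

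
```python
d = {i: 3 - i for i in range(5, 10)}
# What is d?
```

{5: -2, 6: -3, 7: -4, 8: -5, 9: -6}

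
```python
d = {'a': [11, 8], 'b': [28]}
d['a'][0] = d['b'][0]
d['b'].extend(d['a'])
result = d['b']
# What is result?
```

After line 1: d = {'a': [11, 8], 'b': [28]}
After line 2 (a[0] = b[0] = 28): d = {'a': [28, 8], 'b': [28]}
After line 3 (b.extend(a) appends [28, 8]): d = {'a': [28, 8], 'b': [28, 28, 8]}
After line 4: result = d['b'] = [28, 28, 8]

[28, 28, 8]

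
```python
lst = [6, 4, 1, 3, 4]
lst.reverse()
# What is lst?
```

[4, 3, 1, 4, 6]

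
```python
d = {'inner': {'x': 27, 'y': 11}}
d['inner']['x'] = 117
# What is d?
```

After line 1: d = {'inner': {'x': 27, 'y': 11}}
After line 2 (inner x overwritten): d = {'inner': {'x': 117, 'y': 11}}

{'inner': {'x': 117, 'y': 11}}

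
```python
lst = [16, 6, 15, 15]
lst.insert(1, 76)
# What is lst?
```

[16, 76, 6, 15, 15]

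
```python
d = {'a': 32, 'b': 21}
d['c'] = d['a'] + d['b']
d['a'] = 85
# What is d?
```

After line 1: d = {'a': 32, 'b': 21}
After line 2 (d['c'] = 32 + 21): d = {'a': 32, 'b': 21, 'c': 53}
After line 3: d = {'a': 85, 'b': 21, 'c': 53}

{'a': 85, 'b': 21, 'c': 53}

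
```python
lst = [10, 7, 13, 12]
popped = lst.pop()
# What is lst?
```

[10, 7, 13]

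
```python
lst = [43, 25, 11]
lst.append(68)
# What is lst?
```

[43, 25, 11, 68]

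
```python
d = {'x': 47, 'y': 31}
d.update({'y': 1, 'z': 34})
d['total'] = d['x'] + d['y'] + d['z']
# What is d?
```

After line 1: d = {'x': 47, 'y': 31}
After line 2 (y overwritten, z added): d = {'x': 47, 'y': 1, 'z': 34}
After line 3 (total = 47 + 1 + 34 = 82): d = {'x': 47, 'y': 1, 'z': 34, 'total': 82}

{'x': 47, 'y': 1, 'z': 34, 'total': 82}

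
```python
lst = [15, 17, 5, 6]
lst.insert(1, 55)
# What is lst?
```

[15, 55, 17, 5, 6]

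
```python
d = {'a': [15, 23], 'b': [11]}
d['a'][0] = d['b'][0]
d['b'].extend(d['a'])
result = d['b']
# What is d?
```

After line 1: d = {'a': [15, 23], 'b': [11]}
After line 2 (a[0] = b[0] = 11): d = {'a': [11, 23], 'b': [11]}
After line 3 (b.extend(a) appends [11, 23]): d = {'a': [11, 23], 'b': [11, 11, 23]}
After line 4: result = d['b'] = [11, 11, 23]

{'a': [11, 23], 'b': [11, 11, 23]}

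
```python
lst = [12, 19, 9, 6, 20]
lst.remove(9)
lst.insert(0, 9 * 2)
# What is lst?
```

After line 1: lst = [12, 19, 9, 6, 20]
After line 2 (remove first 9): lst = [12, 19, 6, 20]
After line 3 (insert 18 at index 0): lst = [18, 12, 19, 6, 20]

[18, 12, 19, 6, 20]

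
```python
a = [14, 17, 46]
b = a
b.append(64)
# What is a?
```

After line 1: a = [14, 17, 46]
After line 2 (b = a is an alias, same object): a = [14, 17, 46], b = [14, 17, 46]
After line 3 (b.append mutates the shared list): a = [14, 17, 46, 64], b = [14, 17, 46, 64]

[14, 17, 46, 64]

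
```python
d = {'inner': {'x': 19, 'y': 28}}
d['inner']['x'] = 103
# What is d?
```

After line 1: d = {'inner': {'x': 19, 'y': 28}}
After line 2 (inner x overwritten): d = {'inner': {'x': 103, 'y': 28}}

{'inner': {'x': 103, 'y': 28}}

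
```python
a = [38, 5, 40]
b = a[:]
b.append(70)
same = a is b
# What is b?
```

After line 1: a = [38, 5, 40]
After line 2 (b = a[:] is a shallow copy, new object): a = [38, 5, 40], b = [38, 5, 40]
After line 3 (append only mutates b): a = [38, 5, 40], b = [38, 5, 40, 70]
After line 4 (same = a is b; different objects -> False): same = False

[38, 5, 40, 70]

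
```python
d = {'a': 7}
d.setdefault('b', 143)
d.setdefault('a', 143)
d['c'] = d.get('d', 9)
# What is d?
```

After line 1: d = {'a': 7}
After line 2 (setdefault adds 'b'=143): d = {'a': 7, 'b': 143}
After line 3 (setdefault 'a' no-op, already exists): d = {'a': 7, 'b': 143}
After line 4 (get('d', 9) returns default since 'd' not in d): d = {'a': 7, 'b': 143, 'c': 9}

{'a': 7, 'b': 143, 'c': 9}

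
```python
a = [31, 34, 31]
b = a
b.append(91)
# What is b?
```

After line 1: a = [31, 34, 31]
After line 2 (b = a is an alias, same object): a = [31, 34, 31], b = [31, 34, 31]
After line 3 (b.append mutates the shared list): a = [31, 34, 31, 91], b = [31, 34, 31, 91]

[31, 34, 31, 91]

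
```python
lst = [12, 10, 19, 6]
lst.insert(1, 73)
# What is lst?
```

[12, 73, 10, 19, 6]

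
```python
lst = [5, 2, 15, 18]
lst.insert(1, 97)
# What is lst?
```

[5, 97, 2, 15, 18]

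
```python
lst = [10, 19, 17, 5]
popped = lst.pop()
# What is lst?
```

[10, 19, 17]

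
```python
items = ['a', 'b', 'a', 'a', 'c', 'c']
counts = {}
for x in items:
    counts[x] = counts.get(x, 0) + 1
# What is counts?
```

Initial: counts = {}, items = ['a', 'b', 'a', 'a', 'c', 'c']
See 'a': counts = {'a': 1}
See 'b': counts = {'a': 1, 'b': 1}
See 'a': counts = {'a': 2, 'b': 1}
See 'a': counts = {'a': 3, 'b': 1}
See 'c': counts = {'a': 3, 'b': 1, 'c': 1}
See 'c': counts = {'a': 3, 'b': 1, 'c': 2}

{'a': 3, 'b': 1, 'c': 2}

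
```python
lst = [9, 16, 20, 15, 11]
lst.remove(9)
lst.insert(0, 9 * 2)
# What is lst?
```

After line 1: lst = [9, 16, 20, 15, 11]
After line 2 (remove first 9): lst = [16, 20, 15, 11]
After line 3 (insert 18 at index 0): lst = [18, 16, 20, 15, 11]

[18, 16, 20, 15, 11]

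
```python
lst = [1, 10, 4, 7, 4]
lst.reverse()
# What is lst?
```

[4, 7, 4, 10, 1]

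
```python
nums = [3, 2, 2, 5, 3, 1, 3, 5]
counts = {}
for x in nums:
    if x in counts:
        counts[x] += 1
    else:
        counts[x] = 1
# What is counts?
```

Initial: counts = {}, nums = [3, 2, 2, 5, 3, 1, 3, 5]
See 3: counts = {3: 1}
See 2: counts = {3: 1, 2: 1}
See 2: counts = {3: 1, 2: 2}
See 5: counts = {3: 1, 2: 2, 5: 1}
See 3: counts = {3: 2, 2: 2, 5: 1}
See 1: counts = {3: 2, 2: 2, 5: 1, 1: 1}
See 3: counts = {3: 3, 2: 2, 5: 1, 1: 1}
See 5: counts = {3: 3, 2: 2, 5: 2, 1: 1}

{3: 3, 2: 2, 5: 2, 1: 1}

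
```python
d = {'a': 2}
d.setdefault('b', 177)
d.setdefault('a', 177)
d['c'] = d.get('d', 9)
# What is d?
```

After line 1: d = {'a': 2}
After line 2 (setdefault adds 'b'=177): d = {'a': 2, 'b': 177}
After line 3 (setdefault 'a' no-op, already exists): d = {'a': 2, 'b': 177}
After line 4 (get('d', 9) returns default since 'd' not in d): d = {'a': 2, 'b': 177, 'c': 9}

{'a': 2, 'b': 177, 'c': 9}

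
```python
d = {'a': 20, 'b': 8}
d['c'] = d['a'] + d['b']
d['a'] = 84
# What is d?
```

After line 1: d = {'a': 20, 'b': 8}
After line 2 (d['c'] = 20 + 8): d = {'a': 20, 'b': 8, 'c': 28}
After line 3: d = {'a': 84, 'b': 8, 'c': 28}

{'a': 84, 'b': 8, 'c': 28}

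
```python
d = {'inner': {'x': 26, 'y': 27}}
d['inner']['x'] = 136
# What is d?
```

After line 1: d = {'inner': {'x': 26, 'y': 27}}
After line 2 (inner x overwritten): d = {'inner': {'x': 136, 'y': 27}}

{'inner': {'x': 136, 'y': 27}}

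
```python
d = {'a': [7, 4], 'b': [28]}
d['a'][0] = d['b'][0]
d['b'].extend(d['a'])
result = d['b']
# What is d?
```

After line 1: d = {'a': [7, 4], 'b': [28]}
After line 2 (a[0] = b[0] = 28): d = {'a': [28, 4], 'b': [28]}
After line 3 (b.extend(a) appends [28, 4]): d = {'a': [28, 4], 'b': [28, 28, 4]}
After line 4: result = d['b'] = [28, 28, 4]

{'a': [28, 4], 'b': [28, 28, 4]}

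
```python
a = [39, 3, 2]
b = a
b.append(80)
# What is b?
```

After line 1: a = [39, 3, 2]
After line 2 (b = a is an alias, same object): a = [39, 3, 2], b = [39, 3, 2]
After line 3 (b.append mutates the shared list): a = [39, 3, 2, 80], b = [39, 3, 2, 80]

[39, 3, 2, 80]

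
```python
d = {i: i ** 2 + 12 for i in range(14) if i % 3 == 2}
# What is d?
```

{2: 16, 5: 37, 8: 76, 11: 133}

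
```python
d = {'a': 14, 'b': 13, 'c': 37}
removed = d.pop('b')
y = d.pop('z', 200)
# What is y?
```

After line 1: d = {'a': 14, 'b': 13, 'c': 37}
After line 2 (pop 'b' returns 13): d = {'a': 14, 'c': 37}, removed = 13
After line 3 (pop 'z' missing, returns default 200): d = {'a': 14, 'c': 37}, y = 200

200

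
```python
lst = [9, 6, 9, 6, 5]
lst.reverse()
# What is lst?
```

[5, 6, 9, 6, 9]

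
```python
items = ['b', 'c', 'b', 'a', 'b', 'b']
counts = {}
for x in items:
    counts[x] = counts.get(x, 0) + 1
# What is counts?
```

Initial: counts = {}, items = ['b', 'c', 'b', 'a', 'b', 'b']
See 'b': counts = {'b': 1}
See 'c': counts = {'b': 1, 'c': 1}
See 'b': counts = {'b': 2, 'c': 1}
See 'a': counts = {'b': 2, 'c': 1, 'a': 1}
See 'b': counts = {'b': 3, 'c': 1, 'a': 1}
See 'b': counts = {'b': 4, 'c': 1, 'a': 1}

{'b': 4, 'c': 1, 'a': 1}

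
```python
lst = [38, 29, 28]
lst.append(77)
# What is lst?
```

[38, 29, 28, 77]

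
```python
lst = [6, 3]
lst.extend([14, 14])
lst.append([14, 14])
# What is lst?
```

After line 1: lst = [6, 3]
After line 2 (extend unpacks [14, 14]): lst = [6, 3, 14, 14]
After line 3 (append adds [14, 14] as single element): lst = [6, 3, 14, 14, [14, 14]]

[6, 3, 14, 14, [14, 14]]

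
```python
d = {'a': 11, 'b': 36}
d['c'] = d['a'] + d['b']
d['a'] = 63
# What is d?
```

After line 1: d = {'a': 11, 'b': 36}
After line 2 (d['c'] = 11 + 36): d = {'a': 11, 'b': 36, 'c': 47}
After line 3: d = {'a': 63, 'b': 36, 'c': 47}

{'a': 63, 'b': 36, 'c': 47}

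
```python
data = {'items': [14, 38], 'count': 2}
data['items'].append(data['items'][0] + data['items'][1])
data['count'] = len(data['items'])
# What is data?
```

After line 1: data = {'items': [14, 38], 'count': 2}
After line 2 (append 14 + 38 = 52): data = {'items': [14, 38, 52], 'count': 2}
After line 3 (count = len(items) = 3): data = {'items': [14, 38, 52], 'count': 3}

{'items': [14, 38, 52], 'count': 3}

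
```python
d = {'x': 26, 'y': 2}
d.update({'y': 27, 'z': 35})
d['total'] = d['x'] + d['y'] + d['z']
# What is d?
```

After line 1: d = {'x': 26, 'y': 2}
After line 2 (y overwritten, z added): d = {'x': 26, 'y': 27, 'z': 35}
After line 3 (total = 26 + 27 + 35 = 88): d = {'x': 26, 'y': 27, 'z': 35, 'total': 88}

{'x': 26, 'y': 27, 'z': 35, 'total': 88}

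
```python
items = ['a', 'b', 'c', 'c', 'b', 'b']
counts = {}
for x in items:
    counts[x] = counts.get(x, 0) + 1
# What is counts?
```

Initial: counts = {}, items = ['a', 'b', 'c', 'c', 'b', 'b']
See 'a': counts = {'a': 1}
See 'b': counts = {'a': 1, 'b': 1}
See 'c': counts = {'a': 1, 'b': 1, 'c': 1}
See 'c': counts = {'a': 1, 'b': 1, 'c': 2}
See 'b': counts = {'a': 1, 'b': 2, 'c': 2}
See 'b': counts = {'a': 1, 'b': 3, 'c': 2}

{'a': 1, 'b': 3, 'c': 2}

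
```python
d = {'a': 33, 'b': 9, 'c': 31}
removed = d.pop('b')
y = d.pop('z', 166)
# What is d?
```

After line 1: d = {'a': 33, 'b': 9, 'c': 31}
After line 2 (pop 'b' returns 9): d = {'a': 33, 'c': 31}, removed = 9
After line 3 (pop 'z' missing, returns default 166): d = {'a': 33, 'c': 31}, y = 166

{'a': 33, 'c': 31}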